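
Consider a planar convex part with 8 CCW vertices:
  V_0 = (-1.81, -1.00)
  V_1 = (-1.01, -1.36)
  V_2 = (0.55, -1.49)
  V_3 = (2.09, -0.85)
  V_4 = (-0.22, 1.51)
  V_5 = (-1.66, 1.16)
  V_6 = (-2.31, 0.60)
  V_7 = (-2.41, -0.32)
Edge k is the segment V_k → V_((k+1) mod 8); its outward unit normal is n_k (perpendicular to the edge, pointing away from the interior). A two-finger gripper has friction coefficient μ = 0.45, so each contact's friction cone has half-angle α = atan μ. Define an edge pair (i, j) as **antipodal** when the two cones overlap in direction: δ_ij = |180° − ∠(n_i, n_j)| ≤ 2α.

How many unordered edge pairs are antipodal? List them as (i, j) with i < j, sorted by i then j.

count = 8; pairs: (0,3), (0,4), (1,3), (1,4), (1,5), (2,4), (2,5), (3,7)

α = atan 0.45 = 24.23°;  2α = 48.46°
n_0 = (-0.4104, -0.9119)
n_1 = (-0.0830, -0.9965)
n_2 = (+0.3838, -0.9234)
n_3 = (+0.7146, +0.6995)
n_4 = (-0.2362, +0.9717)
n_5 = (-0.6527, +0.7576)
n_6 = (-0.9941, +0.1081)
n_7 = (-0.7498, -0.6616)
  (0,1): δ = 160.54°  ·
  (0,2): δ = 133.21°  ·
  (0,3): δ = 21.39°  ✓
  (0,4): δ = 37.89°  ✓
  (0,5): δ = 64.97°  ·
  (0,6): δ = 108.02°  ·
  (0,7): δ = 155.65°  ·
  (1,2): δ = 152.67°  ·
  (1,3): δ = 40.85°  ✓
  (1,4): δ = 18.42°  ✓
  (1,5): δ = 45.51°  ✓
  (1,6): δ = 88.56°  ·
  (1,7): δ = 136.19°  ·
  (2,3): δ = 68.18°  ·
  (2,4): δ = 8.91°  ✓
  (2,5): δ = 18.18°  ✓
  (2,6): δ = 61.23°  ·
  (2,7): δ = 108.86°  ·
  (3,4): δ = 120.73°  ·
  (3,5): δ = 93.64°  ·
  (3,6): δ = 50.59°  ·
  (3,7): δ = 2.96°  ✓
  (4,5): δ = 152.91°  ·
  (4,6): δ = 109.86°  ·
  (4,7): δ = 62.24°  ·
  (5,6): δ = 136.95°  ·
  (5,7): δ = 89.32°  ·
  (6,7): δ = 132.37°  ·
antipodal pairs: 8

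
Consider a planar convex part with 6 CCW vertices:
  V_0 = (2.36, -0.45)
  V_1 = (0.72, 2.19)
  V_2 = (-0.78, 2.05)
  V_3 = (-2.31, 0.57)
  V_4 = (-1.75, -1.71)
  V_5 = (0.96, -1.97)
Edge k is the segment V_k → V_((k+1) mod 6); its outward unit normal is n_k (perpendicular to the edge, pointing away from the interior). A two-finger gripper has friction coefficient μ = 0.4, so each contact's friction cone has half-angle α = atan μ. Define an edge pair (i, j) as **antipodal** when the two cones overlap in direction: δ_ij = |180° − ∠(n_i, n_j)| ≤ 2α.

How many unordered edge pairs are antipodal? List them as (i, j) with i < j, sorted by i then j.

α = atan 0.4 = 21.80°;  2α = 43.60°
n_0 = (+0.8494, +0.5277)
n_1 = (-0.0929, +0.9957)
n_2 = (-0.6953, +0.7188)
n_3 = (-0.9711, -0.2385)
n_4 = (-0.0955, -0.9954)
n_5 = (+0.7355, -0.6775)
  (0,1): δ = 116.52°  ·
  (0,2): δ = 77.80°  ·
  (0,3): δ = 18.05°  ✓
  (0,4): δ = 52.67°  ·
  (0,5): δ = 105.50°  ·
  (1,2): δ = 141.28°  ·
  (1,3): δ = 81.53°  ·
  (1,4): δ = 10.81°  ✓
  (1,5): δ = 42.02°  ✓
  (2,3): δ = 120.25°  ·
  (2,4): δ = 49.53°  ·
  (2,5): δ = 3.30°  ✓
  (3,4): δ = 109.28°  ·
  (3,5): δ = 56.45°  ·
  (4,5): δ = 127.17°  ·
antipodal pairs: 4

count = 4; pairs: (0,3), (1,4), (1,5), (2,5)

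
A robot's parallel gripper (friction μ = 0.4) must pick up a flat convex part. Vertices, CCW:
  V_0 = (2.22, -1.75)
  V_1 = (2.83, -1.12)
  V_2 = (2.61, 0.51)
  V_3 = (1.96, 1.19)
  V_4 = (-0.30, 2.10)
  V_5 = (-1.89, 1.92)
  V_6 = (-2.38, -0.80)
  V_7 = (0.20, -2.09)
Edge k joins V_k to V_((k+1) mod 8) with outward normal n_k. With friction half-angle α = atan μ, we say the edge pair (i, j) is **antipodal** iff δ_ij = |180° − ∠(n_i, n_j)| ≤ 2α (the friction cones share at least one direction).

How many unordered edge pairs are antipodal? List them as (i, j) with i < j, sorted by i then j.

α = atan 0.4 = 21.80°;  2α = 43.60°
n_0 = (+0.7184, -0.6956)
n_1 = (+0.9910, +0.1338)
n_2 = (+0.7229, +0.6910)
n_3 = (+0.3735, +0.9276)
n_4 = (-0.1125, +0.9937)
n_5 = (-0.9842, +0.1773)
n_6 = (-0.4472, -0.8944)
n_7 = (+0.1660, -0.9861)
  (0,1): δ = 128.24°  ·
  (0,2): δ = 92.22°  ·
  (0,3): δ = 67.86°  ·
  (0,4): δ = 39.47°  ✓
  (0,5): δ = 33.86°  ✓
  (0,6): δ = 107.51°  ·
  (0,7): δ = 143.63°  ·
  (1,2): δ = 143.98°  ·
  (1,3): δ = 119.62°  ·
  (1,4): δ = 91.23°  ·
  (1,5): δ = 17.90°  ✓
  (1,6): δ = 55.75°  ·
  (1,7): δ = 91.87°  ·
  (2,3): δ = 155.64°  ·
  (2,4): δ = 127.25°  ·
  (2,5): δ = 53.92°  ·
  (2,6): δ = 19.73°  ✓
  (2,7): δ = 55.85°  ·
  (3,4): δ = 151.61°  ·
  (3,5): δ = 78.28°  ·
  (3,6): δ = 4.63°  ✓
  (3,7): δ = 31.49°  ✓
  (4,5): δ = 106.67°  ·
  (4,6): δ = 33.02°  ✓
  (4,7): δ = 3.10°  ✓
  (5,6): δ = 106.35°  ·
  (5,7): δ = 70.23°  ·
  (6,7): δ = 143.88°  ·
antipodal pairs: 8

count = 8; pairs: (0,4), (0,5), (1,5), (2,6), (3,6), (3,7), (4,6), (4,7)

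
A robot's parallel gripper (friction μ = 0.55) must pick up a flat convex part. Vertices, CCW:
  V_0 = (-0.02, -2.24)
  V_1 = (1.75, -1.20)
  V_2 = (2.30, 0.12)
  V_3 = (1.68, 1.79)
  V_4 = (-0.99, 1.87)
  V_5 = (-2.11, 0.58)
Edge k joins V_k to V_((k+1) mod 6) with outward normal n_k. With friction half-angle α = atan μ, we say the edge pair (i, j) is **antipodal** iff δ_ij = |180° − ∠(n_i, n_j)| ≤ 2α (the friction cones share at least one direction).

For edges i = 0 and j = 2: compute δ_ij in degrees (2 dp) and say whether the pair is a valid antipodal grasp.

δ = 100.07°, invalid

α = atan 0.55 = 28.81°;  2α = 57.62°
edge 0: e_0 = (+1.77, +1.04);  n_0 = (+0.5066, -0.8622)
edge 2: e_2 = (-0.62, +1.67);  n_2 = (+0.9375, +0.3480)
∠(n_0, n_2) = 79.93°
δ = |180° − 79.93°| = 100.07°
100.07° > 2α = 57.62°  →  invalid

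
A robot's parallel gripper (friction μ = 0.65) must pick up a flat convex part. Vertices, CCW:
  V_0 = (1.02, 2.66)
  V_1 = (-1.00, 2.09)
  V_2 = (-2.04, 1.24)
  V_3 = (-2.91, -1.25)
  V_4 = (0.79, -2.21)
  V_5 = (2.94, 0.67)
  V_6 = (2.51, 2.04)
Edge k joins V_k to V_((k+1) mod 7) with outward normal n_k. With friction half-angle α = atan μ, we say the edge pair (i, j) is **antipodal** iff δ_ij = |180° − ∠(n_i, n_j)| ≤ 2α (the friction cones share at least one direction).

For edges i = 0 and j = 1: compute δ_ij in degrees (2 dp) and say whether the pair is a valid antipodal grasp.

δ = 156.50°, invalid

α = atan 0.65 = 33.02°;  2α = 66.05°
edge 0: e_0 = (-2.02, -0.57);  n_0 = (-0.2716, +0.9624)
edge 1: e_1 = (-1.04, -0.85);  n_1 = (-0.6328, +0.7743)
∠(n_0, n_1) = 23.50°
δ = |180° − 23.50°| = 156.50°
156.50° > 2α = 66.05°  →  invalid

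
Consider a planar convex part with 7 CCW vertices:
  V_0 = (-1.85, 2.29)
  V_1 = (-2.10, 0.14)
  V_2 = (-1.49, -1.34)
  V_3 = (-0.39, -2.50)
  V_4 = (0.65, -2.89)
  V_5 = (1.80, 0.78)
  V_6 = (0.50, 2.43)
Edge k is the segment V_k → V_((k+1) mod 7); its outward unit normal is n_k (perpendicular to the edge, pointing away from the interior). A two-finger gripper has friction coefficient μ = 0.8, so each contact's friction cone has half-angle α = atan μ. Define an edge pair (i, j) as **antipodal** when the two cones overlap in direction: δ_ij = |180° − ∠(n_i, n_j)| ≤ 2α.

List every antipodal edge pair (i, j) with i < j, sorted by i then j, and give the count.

count = 11; pairs: (0,4), (0,5), (1,4), (1,5), (1,6), (2,4), (2,5), (2,6), (3,5), (3,6), (4,6)

α = atan 0.8 = 38.66°;  2α = 77.32°
n_0 = (-0.9933, +0.1155)
n_1 = (-0.9245, -0.3811)
n_2 = (-0.7256, -0.6881)
n_3 = (-0.3511, -0.9363)
n_4 = (+0.9542, -0.2990)
n_5 = (+0.7855, +0.6189)
n_6 = (-0.0595, +0.9982)
  (0,1): δ = 150.97°  ·
  (0,2): δ = 129.89°  ·
  (0,3): δ = 103.92°  ·
  (0,4): δ = 10.77°  ✓
  (0,5): δ = 44.87°  ✓
  (0,6): δ = 100.04°  ·
  (1,2): δ = 158.92°  ·
  (1,3): δ = 132.96°  ·
  (1,4): δ = 39.80°  ✓
  (1,5): δ = 15.83°  ✓
  (1,6): δ = 71.01°  ✓
  (2,3): δ = 154.04°  ·
  (2,4): δ = 60.88°  ✓
  (2,5): δ = 5.25°  ✓
  (2,6): δ = 49.93°  ✓
  (3,4): δ = 86.84°  ·
  (3,5): δ = 31.21°  ✓
  (3,6): δ = 23.97°  ✓
  (4,5): δ = 124.37°  ·
  (4,6): δ = 69.19°  ✓
  (5,6): δ = 124.82°  ·
antipodal pairs: 11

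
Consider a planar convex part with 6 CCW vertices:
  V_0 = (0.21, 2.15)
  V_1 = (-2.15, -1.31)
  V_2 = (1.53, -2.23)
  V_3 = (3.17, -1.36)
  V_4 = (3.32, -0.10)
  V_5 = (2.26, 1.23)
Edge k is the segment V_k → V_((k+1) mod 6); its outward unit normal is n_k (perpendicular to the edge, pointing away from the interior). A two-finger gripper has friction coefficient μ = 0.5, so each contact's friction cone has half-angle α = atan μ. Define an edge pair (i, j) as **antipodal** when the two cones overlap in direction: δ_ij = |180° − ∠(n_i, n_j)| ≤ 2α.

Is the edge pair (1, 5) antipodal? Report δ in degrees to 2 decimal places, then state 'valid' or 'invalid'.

δ = 10.13°, valid

α = atan 0.5 = 26.57°;  2α = 53.13°
edge 1: e_1 = (+3.68, -0.92);  n_1 = (-0.2425, -0.9701)
edge 5: e_5 = (-2.05, +0.92);  n_5 = (+0.4094, +0.9123)
∠(n_1, n_5) = 169.87°
δ = |180° − 169.87°| = 10.13°
10.13° ≤ 2α = 53.13°  →  valid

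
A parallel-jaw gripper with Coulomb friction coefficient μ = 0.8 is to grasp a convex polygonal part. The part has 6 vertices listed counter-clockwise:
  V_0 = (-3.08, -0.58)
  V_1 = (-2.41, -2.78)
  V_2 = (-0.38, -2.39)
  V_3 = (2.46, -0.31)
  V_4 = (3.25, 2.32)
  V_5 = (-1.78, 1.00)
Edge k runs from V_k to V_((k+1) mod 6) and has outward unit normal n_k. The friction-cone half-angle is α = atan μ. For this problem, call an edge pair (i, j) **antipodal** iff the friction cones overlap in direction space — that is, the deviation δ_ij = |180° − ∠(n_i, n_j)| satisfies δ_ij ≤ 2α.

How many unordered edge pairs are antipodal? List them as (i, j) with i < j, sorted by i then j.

α = atan 0.8 = 38.66°;  2α = 77.32°
n_0 = (-0.9566, -0.2913)
n_1 = (+0.1887, -0.9820)
n_2 = (+0.5909, -0.8068)
n_3 = (+0.9577, -0.2877)
n_4 = (-0.2538, +0.9672)
n_5 = (-0.7722, +0.6354)
  (0,1): δ = 96.06°  ·
  (0,2): δ = 70.72°  ✓
  (0,3): δ = 33.66°  ✓
  (0,4): δ = 87.77°  ·
  (0,5): δ = 123.62°  ·
  (1,2): δ = 154.66°  ·
  (1,3): δ = 117.59°  ·
  (1,4): δ = 3.83°  ✓
  (1,5): δ = 39.68°  ✓
  (2,3): δ = 142.94°  ·
  (2,4): δ = 21.51°  ✓
  (2,5): δ = 14.33°  ✓
  (3,4): δ = 58.58°  ✓
  (3,5): δ = 22.73°  ✓
  (4,5): δ = 144.15°  ·
antipodal pairs: 8

count = 8; pairs: (0,2), (0,3), (1,4), (1,5), (2,4), (2,5), (3,4), (3,5)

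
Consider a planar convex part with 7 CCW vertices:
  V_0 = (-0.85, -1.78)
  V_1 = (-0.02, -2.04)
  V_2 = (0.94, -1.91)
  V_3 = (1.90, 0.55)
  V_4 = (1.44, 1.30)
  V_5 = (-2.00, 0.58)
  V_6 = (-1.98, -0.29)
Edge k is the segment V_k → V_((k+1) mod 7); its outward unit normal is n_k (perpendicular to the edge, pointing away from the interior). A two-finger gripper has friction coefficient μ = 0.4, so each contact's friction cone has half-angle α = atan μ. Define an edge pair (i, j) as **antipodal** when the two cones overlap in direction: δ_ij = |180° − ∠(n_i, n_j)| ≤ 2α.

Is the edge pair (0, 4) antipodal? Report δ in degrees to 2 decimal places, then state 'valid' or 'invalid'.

α = atan 0.4 = 21.80°;  2α = 43.60°
edge 0: e_0 = (+0.83, -0.26);  n_0 = (-0.2989, -0.9543)
edge 4: e_4 = (-3.44, -0.72);  n_4 = (-0.2049, +0.9788)
∠(n_0, n_4) = 150.79°
δ = |180° − 150.79°| = 29.21°
29.21° ≤ 2α = 43.60°  →  valid

δ = 29.21°, valid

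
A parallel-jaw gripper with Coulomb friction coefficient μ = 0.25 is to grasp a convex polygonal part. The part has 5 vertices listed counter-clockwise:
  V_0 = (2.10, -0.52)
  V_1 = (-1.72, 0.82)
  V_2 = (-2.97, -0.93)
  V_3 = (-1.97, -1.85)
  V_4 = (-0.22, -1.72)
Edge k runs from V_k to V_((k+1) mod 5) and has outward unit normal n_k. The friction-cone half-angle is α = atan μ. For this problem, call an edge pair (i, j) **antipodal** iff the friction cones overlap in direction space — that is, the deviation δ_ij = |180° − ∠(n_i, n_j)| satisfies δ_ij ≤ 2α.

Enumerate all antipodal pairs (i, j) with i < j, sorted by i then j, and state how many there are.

count = 3; pairs: (0,2), (0,3), (1,4)

α = atan 0.25 = 14.04°;  2α = 28.07°
n_0 = (+0.3310, +0.9436)
n_1 = (-0.8137, +0.5812)
n_2 = (-0.6771, -0.7359)
n_3 = (+0.0741, -0.9973)
n_4 = (+0.4594, -0.8882)
  (0,1): δ = 106.21°  ·
  (0,2): δ = 23.28°  ✓
  (0,3): δ = 23.58°  ✓
  (0,4): δ = 46.68°  ·
  (1,2): δ = 97.08°  ·
  (1,3): δ = 50.21°  ·
  (1,4): δ = 27.11°  ✓
  (2,3): δ = 133.14°  ·
  (2,4): δ = 110.04°  ·
  (3,4): δ = 156.90°  ·
antipodal pairs: 3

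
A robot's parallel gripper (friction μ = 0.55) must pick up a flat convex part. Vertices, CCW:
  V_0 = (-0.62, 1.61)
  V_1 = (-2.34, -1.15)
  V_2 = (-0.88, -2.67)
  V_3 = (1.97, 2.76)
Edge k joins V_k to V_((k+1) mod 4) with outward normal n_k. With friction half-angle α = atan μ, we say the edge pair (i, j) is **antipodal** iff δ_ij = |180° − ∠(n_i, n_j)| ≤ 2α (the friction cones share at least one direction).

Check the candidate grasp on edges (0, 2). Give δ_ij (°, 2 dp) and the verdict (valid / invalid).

δ = 4.24°, valid

α = atan 0.55 = 28.81°;  2α = 57.62°
edge 0: e_0 = (-1.72, -2.76);  n_0 = (-0.8487, +0.5289)
edge 2: e_2 = (+2.85, +5.43);  n_2 = (+0.8854, -0.4647)
∠(n_0, n_2) = 175.76°
δ = |180° − 175.76°| = 4.24°
4.24° ≤ 2α = 57.62°  →  valid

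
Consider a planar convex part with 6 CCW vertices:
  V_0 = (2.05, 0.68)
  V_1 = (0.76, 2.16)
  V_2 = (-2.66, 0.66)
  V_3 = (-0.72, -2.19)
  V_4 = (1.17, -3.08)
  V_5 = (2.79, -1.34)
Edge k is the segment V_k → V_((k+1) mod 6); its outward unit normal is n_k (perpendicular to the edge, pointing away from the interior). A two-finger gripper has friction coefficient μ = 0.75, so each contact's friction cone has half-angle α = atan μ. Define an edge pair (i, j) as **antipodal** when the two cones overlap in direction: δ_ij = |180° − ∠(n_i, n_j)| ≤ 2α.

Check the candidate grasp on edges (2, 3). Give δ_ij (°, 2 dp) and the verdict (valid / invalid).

δ = 149.46°, invalid

α = atan 0.75 = 36.87°;  2α = 73.74°
edge 2: e_2 = (+1.94, -2.85);  n_2 = (-0.8267, -0.5627)
edge 3: e_3 = (+1.89, -0.89);  n_3 = (-0.4260, -0.9047)
∠(n_2, n_3) = 30.54°
δ = |180° − 30.54°| = 149.46°
149.46° > 2α = 73.74°  →  invalid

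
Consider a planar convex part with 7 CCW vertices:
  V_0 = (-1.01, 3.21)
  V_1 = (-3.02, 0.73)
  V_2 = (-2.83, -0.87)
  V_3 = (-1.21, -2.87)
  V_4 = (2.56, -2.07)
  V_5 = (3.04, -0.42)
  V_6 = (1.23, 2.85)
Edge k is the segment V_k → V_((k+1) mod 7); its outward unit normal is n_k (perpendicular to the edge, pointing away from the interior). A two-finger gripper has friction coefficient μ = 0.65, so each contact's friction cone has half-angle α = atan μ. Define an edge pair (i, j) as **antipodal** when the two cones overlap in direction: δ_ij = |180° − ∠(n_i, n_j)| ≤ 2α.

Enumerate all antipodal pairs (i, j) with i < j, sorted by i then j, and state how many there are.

count = 8; pairs: (0,3), (0,4), (1,4), (1,5), (2,4), (2,5), (2,6), (3,6)

α = atan 0.65 = 33.02°;  2α = 66.05°
n_0 = (-0.7769, +0.6296)
n_1 = (-0.9930, -0.1179)
n_2 = (-0.7771, -0.6294)
n_3 = (+0.2076, -0.9782)
n_4 = (+0.9602, -0.2793)
n_5 = (+0.8749, +0.4843)
n_6 = (+0.1587, +0.9873)
  (0,1): δ = 134.20°  ·
  (0,2): δ = 101.97°  ·
  (0,3): δ = 39.00°  ✓
  (0,4): δ = 22.80°  ✓
  (0,5): δ = 67.99°  ·
  (0,6): δ = 119.89°  ·
  (1,2): δ = 147.76°  ·
  (1,3): δ = 84.79°  ·
  (1,4): δ = 22.99°  ✓
  (1,5): δ = 22.19°  ✓
  (1,6): δ = 74.10°  ·
  (2,3): δ = 117.03°  ·
  (2,4): δ = 55.23°  ✓
  (2,5): δ = 10.04°  ✓
  (2,6): δ = 41.86°  ✓
  (3,4): δ = 118.20°  ·
  (3,5): δ = 73.02°  ·
  (3,6): δ = 21.11°  ✓
  (4,5): δ = 134.81°  ·
  (4,6): δ = 82.91°  ·
  (5,6): δ = 128.10°  ·
antipodal pairs: 8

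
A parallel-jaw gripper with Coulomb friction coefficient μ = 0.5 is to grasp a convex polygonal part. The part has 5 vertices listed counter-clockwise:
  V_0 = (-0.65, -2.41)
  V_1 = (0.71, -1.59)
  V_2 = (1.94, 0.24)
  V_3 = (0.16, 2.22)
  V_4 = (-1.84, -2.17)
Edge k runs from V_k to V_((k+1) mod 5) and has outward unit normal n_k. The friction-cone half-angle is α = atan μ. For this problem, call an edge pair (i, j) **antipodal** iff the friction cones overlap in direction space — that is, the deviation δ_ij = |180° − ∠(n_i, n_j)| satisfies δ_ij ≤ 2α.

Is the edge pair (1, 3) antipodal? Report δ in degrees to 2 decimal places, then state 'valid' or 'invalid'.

δ = 9.41°, valid

α = atan 0.5 = 26.57°;  2α = 53.13°
edge 1: e_1 = (+1.23, +1.83);  n_1 = (+0.8300, -0.5578)
edge 3: e_3 = (-2.00, -4.39);  n_3 = (-0.9100, +0.4146)
∠(n_1, n_3) = 170.59°
δ = |180° − 170.59°| = 9.41°
9.41° ≤ 2α = 53.13°  →  valid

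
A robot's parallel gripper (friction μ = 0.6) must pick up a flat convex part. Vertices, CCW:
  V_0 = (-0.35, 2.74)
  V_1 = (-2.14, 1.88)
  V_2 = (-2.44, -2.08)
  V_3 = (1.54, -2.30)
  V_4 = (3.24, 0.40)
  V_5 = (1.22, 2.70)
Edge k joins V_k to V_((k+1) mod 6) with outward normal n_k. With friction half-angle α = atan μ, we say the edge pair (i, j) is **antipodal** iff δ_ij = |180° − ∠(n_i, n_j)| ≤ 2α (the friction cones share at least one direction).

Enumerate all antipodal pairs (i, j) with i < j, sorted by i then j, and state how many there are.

α = atan 0.6 = 30.96°;  2α = 61.93°
n_0 = (-0.4331, +0.9014)
n_1 = (-0.9971, +0.0755)
n_2 = (-0.0552, -0.9985)
n_3 = (+0.8462, -0.5328)
n_4 = (+0.7514, +0.6599)
n_5 = (+0.0255, +0.9997)
  (0,1): δ = 119.99°  ·
  (0,2): δ = 28.83°  ✓
  (0,3): δ = 32.14°  ✓
  (0,4): δ = 105.63°  ·
  (0,5): δ = 152.88°  ·
  (1,2): δ = 88.83°  ·
  (1,3): δ = 27.86°  ✓
  (1,4): δ = 45.62°  ✓
  (1,5): δ = 92.87°  ·
  (2,3): δ = 119.03°  ·
  (2,4): δ = 45.54°  ✓
  (2,5): δ = 1.70°  ✓
  (3,4): δ = 106.51°  ·
  (3,5): δ = 59.26°  ✓
  (4,5): δ = 132.75°  ·
antipodal pairs: 7

count = 7; pairs: (0,2), (0,3), (1,3), (1,4), (2,4), (2,5), (3,5)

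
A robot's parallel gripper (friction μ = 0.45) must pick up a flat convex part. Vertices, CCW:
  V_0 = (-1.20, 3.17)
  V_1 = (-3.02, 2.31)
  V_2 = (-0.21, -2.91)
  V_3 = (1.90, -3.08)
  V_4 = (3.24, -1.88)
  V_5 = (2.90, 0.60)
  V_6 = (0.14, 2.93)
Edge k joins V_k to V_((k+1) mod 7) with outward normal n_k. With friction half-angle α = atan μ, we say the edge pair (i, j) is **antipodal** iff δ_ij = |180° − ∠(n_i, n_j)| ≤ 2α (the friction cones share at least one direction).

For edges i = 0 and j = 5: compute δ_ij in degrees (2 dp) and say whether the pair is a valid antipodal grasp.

δ = 114.54°, invalid

α = atan 0.45 = 24.23°;  2α = 48.46°
edge 0: e_0 = (-1.82, -0.86);  n_0 = (-0.4272, +0.9041)
edge 5: e_5 = (-2.76, +2.33);  n_5 = (+0.6451, +0.7641)
∠(n_0, n_5) = 65.46°
δ = |180° − 65.46°| = 114.54°
114.54° > 2α = 48.46°  →  invalid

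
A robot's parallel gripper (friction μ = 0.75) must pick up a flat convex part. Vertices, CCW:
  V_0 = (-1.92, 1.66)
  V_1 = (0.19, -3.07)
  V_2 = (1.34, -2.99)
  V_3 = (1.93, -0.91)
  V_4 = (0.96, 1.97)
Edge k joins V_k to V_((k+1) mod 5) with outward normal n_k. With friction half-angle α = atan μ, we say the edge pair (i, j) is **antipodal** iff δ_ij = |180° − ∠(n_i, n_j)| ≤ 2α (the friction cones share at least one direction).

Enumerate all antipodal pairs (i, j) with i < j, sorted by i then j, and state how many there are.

α = atan 0.75 = 36.87°;  2α = 73.74°
n_0 = (-0.9133, -0.4074)
n_1 = (+0.0694, -0.9976)
n_2 = (+0.9620, -0.2729)
n_3 = (+0.9477, +0.3192)
n_4 = (-0.1070, +0.9943)
  (0,1): δ = 110.06°  ·
  (0,2): δ = 39.88°  ✓
  (0,3): δ = 5.43°  ✓
  (0,4): δ = 72.10°  ✓
  (1,2): δ = 109.82°  ·
  (1,3): δ = 75.37°  ·
  (1,4): δ = 2.16°  ✓
  (2,3): δ = 145.55°  ·
  (2,4): δ = 68.02°  ✓
  (3,4): δ = 102.47°  ·
antipodal pairs: 5

count = 5; pairs: (0,2), (0,3), (0,4), (1,4), (2,4)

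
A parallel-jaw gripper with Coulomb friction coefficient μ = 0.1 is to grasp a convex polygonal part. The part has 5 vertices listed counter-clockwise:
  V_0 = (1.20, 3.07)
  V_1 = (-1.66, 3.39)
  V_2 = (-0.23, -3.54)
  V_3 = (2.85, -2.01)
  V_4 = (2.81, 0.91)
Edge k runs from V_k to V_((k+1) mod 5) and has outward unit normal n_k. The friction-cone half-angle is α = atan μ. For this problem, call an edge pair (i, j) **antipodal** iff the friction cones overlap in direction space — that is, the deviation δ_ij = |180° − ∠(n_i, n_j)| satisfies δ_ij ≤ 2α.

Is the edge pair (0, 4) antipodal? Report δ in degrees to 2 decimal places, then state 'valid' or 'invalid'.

δ = 133.08°, invalid

α = atan 0.1 = 5.71°;  2α = 11.42°
edge 0: e_0 = (-2.86, +0.32);  n_0 = (+0.1112, +0.9938)
edge 4: e_4 = (-1.61, +2.16);  n_4 = (+0.8018, +0.5976)
∠(n_0, n_4) = 46.92°
δ = |180° − 46.92°| = 133.08°
133.08° > 2α = 11.42°  →  invalid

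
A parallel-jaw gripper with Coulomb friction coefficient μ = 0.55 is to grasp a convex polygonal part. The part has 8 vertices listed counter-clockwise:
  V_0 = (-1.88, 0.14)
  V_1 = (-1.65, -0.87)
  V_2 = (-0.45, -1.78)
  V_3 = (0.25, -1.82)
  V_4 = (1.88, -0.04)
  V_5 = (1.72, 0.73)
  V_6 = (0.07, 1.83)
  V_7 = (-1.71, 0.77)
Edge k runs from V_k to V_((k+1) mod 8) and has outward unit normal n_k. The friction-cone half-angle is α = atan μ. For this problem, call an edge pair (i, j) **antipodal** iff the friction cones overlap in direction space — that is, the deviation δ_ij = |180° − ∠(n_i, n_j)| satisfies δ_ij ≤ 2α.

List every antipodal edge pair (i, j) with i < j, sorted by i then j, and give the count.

α = atan 0.55 = 28.81°;  2α = 57.62°
n_0 = (-0.9750, -0.2220)
n_1 = (-0.6042, -0.7968)
n_2 = (-0.0570, -0.9984)
n_3 = (+0.7375, -0.6753)
n_4 = (+0.9791, +0.2034)
n_5 = (+0.5547, +0.8321)
n_6 = (-0.5117, +0.8592)
n_7 = (-0.9655, +0.2605)
  (0,1): δ = 140.00°  ·
  (0,2): δ = 106.10°  ·
  (0,3): δ = 55.31°  ✓
  (0,4): δ = 1.09°  ✓
  (0,5): δ = 43.48°  ✓
  (0,6): δ = 107.95°  ·
  (0,7): δ = 152.07°  ·
  (1,2): δ = 146.10°  ·
  (1,3): δ = 95.31°  ·
  (1,4): δ = 41.09°  ✓
  (1,5): δ = 3.48°  ✓
  (1,6): δ = 67.95°  ·
  (1,7): δ = 112.07°  ·
  (2,3): δ = 129.21°  ·
  (2,4): δ = 74.99°  ·
  (2,5): δ = 30.42°  ✓
  (2,6): δ = 34.04°  ✓
  (2,7): δ = 78.17°  ·
  (3,4): δ = 125.78°  ·
  (3,5): δ = 81.21°  ·
  (3,6): δ = 16.74°  ✓
  (3,7): δ = 27.38°  ✓
  (4,5): δ = 135.43°  ·
  (4,6): δ = 70.96°  ·
  (4,7): δ = 26.84°  ✓
  (5,6): δ = 115.54°  ·
  (5,7): δ = 71.41°  ·
  (6,7): δ = 135.88°  ·
antipodal pairs: 10

count = 10; pairs: (0,3), (0,4), (0,5), (1,4), (1,5), (2,5), (2,6), (3,6), (3,7), (4,7)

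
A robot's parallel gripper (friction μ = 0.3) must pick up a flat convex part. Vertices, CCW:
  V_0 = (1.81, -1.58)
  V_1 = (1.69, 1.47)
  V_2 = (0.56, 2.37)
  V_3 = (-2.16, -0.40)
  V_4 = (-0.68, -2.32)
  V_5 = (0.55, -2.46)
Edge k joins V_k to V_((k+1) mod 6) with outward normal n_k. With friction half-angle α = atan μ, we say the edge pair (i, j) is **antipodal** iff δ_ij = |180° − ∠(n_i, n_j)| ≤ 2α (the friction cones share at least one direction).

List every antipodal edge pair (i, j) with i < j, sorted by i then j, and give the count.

α = atan 0.3 = 16.70°;  2α = 33.40°
n_0 = (+0.9992, +0.0393)
n_1 = (+0.6230, +0.7822)
n_2 = (-0.7135, +0.7006)
n_3 = (-0.7920, -0.6105)
n_4 = (-0.1131, -0.9936)
n_5 = (+0.5726, -0.8198)
  (0,1): δ = 130.79°  ·
  (0,2): δ = 46.73°  ·
  (0,3): δ = 35.37°  ·
  (0,4): δ = 81.25°  ·
  (0,5): δ = 122.68°  ·
  (1,2): δ = 95.94°  ·
  (1,3): δ = 13.84°  ✓
  (1,4): δ = 32.04°  ✓
  (1,5): δ = 73.47°  ·
  (2,3): δ = 97.90°  ·
  (2,4): δ = 52.02°  ·
  (2,5): δ = 10.59°  ✓
  (3,4): δ = 134.12°  ·
  (3,5): δ = 92.70°  ·
  (4,5): δ = 138.58°  ·
antipodal pairs: 3

count = 3; pairs: (1,3), (1,4), (2,5)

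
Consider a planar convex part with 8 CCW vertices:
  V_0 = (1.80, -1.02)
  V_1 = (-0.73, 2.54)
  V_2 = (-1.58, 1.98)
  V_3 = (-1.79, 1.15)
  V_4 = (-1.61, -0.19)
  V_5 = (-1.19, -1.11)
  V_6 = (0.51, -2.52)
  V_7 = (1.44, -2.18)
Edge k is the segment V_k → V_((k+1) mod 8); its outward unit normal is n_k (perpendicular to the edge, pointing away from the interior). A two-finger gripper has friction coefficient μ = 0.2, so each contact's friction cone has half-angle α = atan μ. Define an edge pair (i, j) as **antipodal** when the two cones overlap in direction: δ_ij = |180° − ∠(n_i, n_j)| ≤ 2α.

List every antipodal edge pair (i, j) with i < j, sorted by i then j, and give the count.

count = 4; pairs: (0,4), (0,5), (1,6), (2,7)

α = atan 0.2 = 11.31°;  2α = 22.62°
n_0 = (+0.8151, +0.5793)
n_1 = (-0.5502, +0.8351)
n_2 = (-0.9695, +0.2453)
n_3 = (-0.9911, -0.1331)
n_4 = (-0.9097, -0.4153)
n_5 = (-0.6384, -0.7697)
n_6 = (+0.3434, -0.9392)
n_7 = (+0.9551, -0.2964)
  (0,1): δ = 92.02°  ·
  (0,2): δ = 49.60°  ·
  (0,3): δ = 27.75°  ·
  (0,4): δ = 10.86°  ✓
  (0,5): δ = 14.93°  ✓
  (0,6): δ = 74.68°  ·
  (0,7): δ = 127.36°  ·
  (1,2): δ = 137.58°  ·
  (1,3): δ = 115.73°  ·
  (1,4): δ = 98.84°  ·
  (1,5): δ = 73.05°  ·
  (1,6): δ = 13.30°  ✓
  (1,7): δ = 39.38°  ·
  (2,3): δ = 158.15°  ·
  (2,4): δ = 141.26°  ·
  (2,5): δ = 115.47°  ·
  (2,6): δ = 55.72°  ·
  (2,7): δ = 3.04°  ✓
  (3,4): δ = 163.11°  ·
  (3,5): δ = 137.32°  ·
  (3,6): δ = 77.57°  ·
  (3,7): δ = 24.89°  ·
  (4,5): δ = 154.21°  ·
  (4,6): δ = 94.46°  ·
  (4,7): δ = 41.78°  ·
  (5,6): δ = 120.25°  ·
  (5,7): δ = 67.57°  ·
  (6,7): δ = 127.32°  ·
antipodal pairs: 4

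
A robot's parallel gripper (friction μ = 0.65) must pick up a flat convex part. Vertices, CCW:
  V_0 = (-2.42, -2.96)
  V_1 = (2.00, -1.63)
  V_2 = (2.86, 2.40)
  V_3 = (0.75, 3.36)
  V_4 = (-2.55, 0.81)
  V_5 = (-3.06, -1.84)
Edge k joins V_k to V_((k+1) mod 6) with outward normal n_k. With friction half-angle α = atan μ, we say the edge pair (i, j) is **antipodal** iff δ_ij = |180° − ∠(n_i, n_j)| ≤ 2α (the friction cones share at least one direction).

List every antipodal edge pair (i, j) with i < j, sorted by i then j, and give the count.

count = 7; pairs: (0,2), (0,3), (0,4), (1,3), (1,4), (1,5), (2,5)

α = atan 0.65 = 33.02°;  2α = 66.05°
n_0 = (+0.2881, -0.9576)
n_1 = (+0.9780, -0.2087)
n_2 = (+0.4141, +0.9102)
n_3 = (-0.6114, +0.7913)
n_4 = (-0.9820, +0.1890)
n_5 = (-0.8682, -0.4961)
  (0,1): δ = 118.79°  ·
  (0,2): δ = 41.21°  ✓
  (0,3): δ = 20.95°  ✓
  (0,4): δ = 62.36°  ✓
  (0,5): δ = 103.00°  ·
  (1,2): δ = 102.42°  ·
  (1,3): δ = 40.26°  ✓
  (1,4): δ = 1.15°  ✓
  (1,5): δ = 41.79°  ✓
  (2,3): δ = 117.84°  ·
  (2,4): δ = 76.43°  ·
  (2,5): δ = 35.79°  ✓
  (3,4): δ = 138.59°  ·
  (3,5): δ = 97.95°  ·
  (4,5): δ = 139.36°  ·
antipodal pairs: 7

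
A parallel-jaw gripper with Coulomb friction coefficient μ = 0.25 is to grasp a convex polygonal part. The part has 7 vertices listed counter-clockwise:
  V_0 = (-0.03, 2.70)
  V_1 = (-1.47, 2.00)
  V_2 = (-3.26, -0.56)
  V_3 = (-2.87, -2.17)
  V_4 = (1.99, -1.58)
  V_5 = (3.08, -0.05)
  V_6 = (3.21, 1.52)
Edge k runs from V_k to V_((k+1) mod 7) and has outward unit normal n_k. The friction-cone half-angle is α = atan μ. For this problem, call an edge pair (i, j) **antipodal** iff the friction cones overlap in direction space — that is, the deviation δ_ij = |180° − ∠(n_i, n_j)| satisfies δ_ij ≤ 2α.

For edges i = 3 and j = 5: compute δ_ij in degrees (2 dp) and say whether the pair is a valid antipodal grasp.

δ = 101.66°, invalid

α = atan 0.25 = 14.04°;  2α = 28.07°
edge 3: e_3 = (+4.86, +0.59);  n_3 = (+0.1205, -0.9927)
edge 5: e_5 = (+0.13, +1.57);  n_5 = (+0.9966, -0.0825)
∠(n_3, n_5) = 78.34°
δ = |180° − 78.34°| = 101.66°
101.66° > 2α = 28.07°  →  invalid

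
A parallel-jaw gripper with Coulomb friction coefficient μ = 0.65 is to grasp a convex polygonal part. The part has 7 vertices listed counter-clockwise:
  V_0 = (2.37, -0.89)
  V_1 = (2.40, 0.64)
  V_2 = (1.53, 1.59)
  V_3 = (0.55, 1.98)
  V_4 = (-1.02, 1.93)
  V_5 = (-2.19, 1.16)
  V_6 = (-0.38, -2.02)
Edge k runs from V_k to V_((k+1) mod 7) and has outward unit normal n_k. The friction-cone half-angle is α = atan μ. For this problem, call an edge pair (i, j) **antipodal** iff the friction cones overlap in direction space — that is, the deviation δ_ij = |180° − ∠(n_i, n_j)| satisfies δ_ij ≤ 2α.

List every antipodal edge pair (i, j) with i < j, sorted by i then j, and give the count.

count = 8; pairs: (0,4), (0,5), (1,5), (2,5), (2,6), (3,5), (3,6), (4,6)

α = atan 0.65 = 33.02°;  2α = 66.05°
n_0 = (+0.9998, -0.0196)
n_1 = (+0.7375, +0.6754)
n_2 = (+0.3698, +0.9291)
n_3 = (-0.0318, +0.9995)
n_4 = (-0.5497, +0.8353)
n_5 = (-0.8691, -0.4947)
n_6 = (+0.3801, -0.9250)
  (0,1): δ = 136.39°  ·
  (0,2): δ = 110.58°  ·
  (0,3): δ = 87.05°  ·
  (0,4): δ = 55.53°  ✓
  (0,5): δ = 30.77°  ✓
  (0,6): δ = 113.46°  ·
  (1,2): δ = 154.18°  ·
  (1,3): δ = 130.66°  ·
  (1,4): δ = 99.13°  ·
  (1,5): δ = 12.84°  ✓
  (1,6): δ = 69.86°  ·
  (2,3): δ = 156.48°  ·
  (2,4): δ = 124.95°  ·
  (2,5): δ = 38.65°  ✓
  (2,6): δ = 44.04°  ✓
  (3,4): δ = 148.47°  ·
  (3,5): δ = 62.18°  ✓
  (3,6): δ = 20.51°  ✓
  (4,5): δ = 93.70°  ·
  (4,6): δ = 11.01°  ✓
  (5,6): δ = 97.31°  ·
antipodal pairs: 8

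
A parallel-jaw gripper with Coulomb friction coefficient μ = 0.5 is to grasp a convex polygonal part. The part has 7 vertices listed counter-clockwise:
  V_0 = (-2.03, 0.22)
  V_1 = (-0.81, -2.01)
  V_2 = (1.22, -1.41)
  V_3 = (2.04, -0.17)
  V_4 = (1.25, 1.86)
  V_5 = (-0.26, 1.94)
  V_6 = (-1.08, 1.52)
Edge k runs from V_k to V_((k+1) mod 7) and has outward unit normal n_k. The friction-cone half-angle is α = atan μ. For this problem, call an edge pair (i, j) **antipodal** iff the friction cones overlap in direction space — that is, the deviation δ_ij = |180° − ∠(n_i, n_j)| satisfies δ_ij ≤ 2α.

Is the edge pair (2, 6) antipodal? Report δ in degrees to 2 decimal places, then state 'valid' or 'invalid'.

δ = 2.68°, valid

α = atan 0.5 = 26.57°;  2α = 53.13°
edge 2: e_2 = (+0.82, +1.24);  n_2 = (+0.8341, -0.5516)
edge 6: e_6 = (-0.95, -1.30);  n_6 = (-0.8074, +0.5900)
∠(n_2, n_6) = 177.32°
δ = |180° − 177.32°| = 2.68°
2.68° ≤ 2α = 53.13°  →  valid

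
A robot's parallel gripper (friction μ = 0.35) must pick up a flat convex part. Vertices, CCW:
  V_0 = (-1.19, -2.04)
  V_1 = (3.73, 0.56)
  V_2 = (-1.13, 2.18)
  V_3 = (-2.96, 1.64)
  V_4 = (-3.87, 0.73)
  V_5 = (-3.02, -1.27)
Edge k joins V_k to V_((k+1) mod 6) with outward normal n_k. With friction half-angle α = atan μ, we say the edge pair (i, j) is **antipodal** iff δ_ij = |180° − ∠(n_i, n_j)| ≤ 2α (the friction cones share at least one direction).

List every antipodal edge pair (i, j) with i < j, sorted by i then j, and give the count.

α = atan 0.35 = 19.29°;  2α = 38.58°
n_0 = (+0.4672, -0.8841)
n_1 = (+0.3162, +0.9487)
n_2 = (-0.2830, +0.9591)
n_3 = (-0.7071, +0.7071)
n_4 = (-0.9203, -0.3911)
n_5 = (-0.3878, -0.9217)
  (0,1): δ = 46.29°  ·
  (0,2): δ = 11.41°  ✓
  (0,3): δ = 17.15°  ✓
  (0,4): δ = 85.17°  ·
  (0,5): δ = 129.33°  ·
  (1,2): δ = 145.12°  ·
  (1,3): δ = 116.57°  ·
  (1,4): δ = 48.54°  ·
  (1,5): δ = 4.38°  ✓
  (2,3): δ = 151.44°  ·
  (2,4): δ = 83.41°  ·
  (2,5): δ = 39.26°  ·
  (3,4): δ = 111.97°  ·
  (3,5): δ = 67.82°  ·
  (4,5): δ = 135.85°  ·
antipodal pairs: 3

count = 3; pairs: (0,2), (0,3), (1,5)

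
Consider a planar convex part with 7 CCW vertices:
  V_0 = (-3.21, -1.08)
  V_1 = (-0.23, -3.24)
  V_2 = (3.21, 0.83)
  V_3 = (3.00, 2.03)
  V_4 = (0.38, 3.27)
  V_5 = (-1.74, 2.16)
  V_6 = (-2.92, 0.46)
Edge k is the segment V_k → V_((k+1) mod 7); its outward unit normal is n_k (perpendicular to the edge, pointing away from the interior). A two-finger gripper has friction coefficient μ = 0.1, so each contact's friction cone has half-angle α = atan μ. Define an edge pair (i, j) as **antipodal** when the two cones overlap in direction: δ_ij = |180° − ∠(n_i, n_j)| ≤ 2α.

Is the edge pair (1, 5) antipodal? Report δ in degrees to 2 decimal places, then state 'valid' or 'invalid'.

δ = 5.44°, valid

α = atan 0.1 = 5.71°;  2α = 11.42°
edge 1: e_1 = (+3.44, +4.07);  n_1 = (+0.7637, -0.6455)
edge 5: e_5 = (-1.18, -1.70);  n_5 = (-0.8215, +0.5702)
∠(n_1, n_5) = 174.56°
δ = |180° − 174.56°| = 5.44°
5.44° ≤ 2α = 11.42°  →  valid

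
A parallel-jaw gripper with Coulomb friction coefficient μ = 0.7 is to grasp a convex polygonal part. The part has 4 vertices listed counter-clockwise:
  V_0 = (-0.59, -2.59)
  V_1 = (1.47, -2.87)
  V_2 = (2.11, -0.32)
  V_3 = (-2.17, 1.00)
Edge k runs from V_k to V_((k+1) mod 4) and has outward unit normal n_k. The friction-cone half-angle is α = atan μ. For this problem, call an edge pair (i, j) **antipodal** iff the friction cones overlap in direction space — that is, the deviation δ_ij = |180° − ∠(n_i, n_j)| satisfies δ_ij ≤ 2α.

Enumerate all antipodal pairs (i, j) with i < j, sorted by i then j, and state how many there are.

count = 3; pairs: (0,2), (1,3), (2,3)

α = atan 0.7 = 34.99°;  2α = 69.98°
n_0 = (-0.1347, -0.9909)
n_1 = (+0.9699, -0.2434)
n_2 = (+0.2947, +0.9556)
n_3 = (-0.9153, -0.4028)
  (0,1): δ = 96.35°  ·
  (0,2): δ = 9.40°  ✓
  (0,3): δ = 121.50°  ·
  (1,2): δ = 93.05°  ·
  (1,3): δ = 37.84°  ✓
  (2,3): δ = 49.10°  ✓
antipodal pairs: 3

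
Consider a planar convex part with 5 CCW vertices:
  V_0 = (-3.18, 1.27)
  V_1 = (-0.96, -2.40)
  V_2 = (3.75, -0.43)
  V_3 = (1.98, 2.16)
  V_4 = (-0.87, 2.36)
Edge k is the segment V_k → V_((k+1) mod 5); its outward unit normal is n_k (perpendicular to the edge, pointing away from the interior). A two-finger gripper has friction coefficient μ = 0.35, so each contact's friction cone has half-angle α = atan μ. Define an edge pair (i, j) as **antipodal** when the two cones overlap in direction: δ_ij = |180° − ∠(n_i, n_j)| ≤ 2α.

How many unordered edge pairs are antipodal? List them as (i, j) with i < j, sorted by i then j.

α = atan 0.35 = 19.29°;  2α = 38.58°
n_0 = (-0.8556, -0.5176)
n_1 = (+0.3859, -0.9226)
n_2 = (+0.8256, +0.5642)
n_3 = (+0.0700, +0.9975)
n_4 = (-0.4267, +0.9044)
  (0,1): δ = 98.47°  ·
  (0,2): δ = 3.18°  ✓
  (0,3): δ = 54.82°  ·
  (0,4): δ = 84.09°  ·
  (1,2): δ = 78.35°  ·
  (1,3): δ = 26.71°  ✓
  (1,4): δ = 2.56°  ✓
  (2,3): δ = 128.36°  ·
  (2,4): δ = 99.09°  ·
  (3,4): δ = 150.73°  ·
antipodal pairs: 3

count = 3; pairs: (0,2), (1,3), (1,4)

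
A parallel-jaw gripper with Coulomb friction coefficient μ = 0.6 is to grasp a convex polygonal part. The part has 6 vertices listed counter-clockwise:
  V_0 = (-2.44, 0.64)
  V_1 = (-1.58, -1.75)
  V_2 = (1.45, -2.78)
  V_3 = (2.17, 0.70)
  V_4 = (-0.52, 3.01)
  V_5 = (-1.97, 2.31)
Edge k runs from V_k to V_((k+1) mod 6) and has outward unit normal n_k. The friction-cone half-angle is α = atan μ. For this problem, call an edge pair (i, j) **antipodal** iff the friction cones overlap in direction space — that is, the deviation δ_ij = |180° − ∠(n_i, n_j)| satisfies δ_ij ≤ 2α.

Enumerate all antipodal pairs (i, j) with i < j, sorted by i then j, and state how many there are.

count = 6; pairs: (0,2), (0,3), (1,3), (1,4), (2,4), (2,5)

α = atan 0.6 = 30.96°;  2α = 61.93°
n_0 = (-0.9409, -0.3386)
n_1 = (-0.3218, -0.9468)
n_2 = (+0.9793, -0.2026)
n_3 = (+0.6515, +0.7587)
n_4 = (-0.4347, +0.9006)
n_5 = (-0.9626, +0.2709)
  (0,1): δ = 128.57°  ·
  (0,2): δ = 31.48°  ✓
  (0,3): δ = 29.56°  ✓
  (0,4): δ = 95.98°  ·
  (0,5): δ = 144.49°  ·
  (1,2): δ = 82.91°  ·
  (1,3): δ = 21.88°  ✓
  (1,4): δ = 44.54°  ✓
  (1,5): δ = 93.06°  ·
  (2,3): δ = 118.96°  ·
  (2,4): δ = 52.54°  ✓
  (2,5): δ = 4.03°  ✓
  (3,4): δ = 113.58°  ·
  (3,5): δ = 65.06°  ·
  (4,5): δ = 131.49°  ·
antipodal pairs: 6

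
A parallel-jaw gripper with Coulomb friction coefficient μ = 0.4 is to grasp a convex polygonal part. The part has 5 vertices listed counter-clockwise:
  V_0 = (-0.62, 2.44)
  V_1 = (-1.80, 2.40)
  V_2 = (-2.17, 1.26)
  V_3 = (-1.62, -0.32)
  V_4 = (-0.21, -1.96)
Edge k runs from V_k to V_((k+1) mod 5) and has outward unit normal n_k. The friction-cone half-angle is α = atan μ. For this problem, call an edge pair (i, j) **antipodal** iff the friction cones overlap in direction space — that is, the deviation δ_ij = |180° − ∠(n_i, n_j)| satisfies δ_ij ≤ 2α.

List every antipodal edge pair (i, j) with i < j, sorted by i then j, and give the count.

α = atan 0.4 = 21.80°;  2α = 43.60°
n_0 = (-0.0339, +0.9994)
n_1 = (-0.9512, +0.3087)
n_2 = (-0.9444, -0.3288)
n_3 = (-0.7583, -0.6519)
n_4 = (+0.9957, +0.0928)
  (0,1): δ = 109.92°  ·
  (0,2): δ = 72.75°  ·
  (0,3): δ = 51.25°  ·
  (0,4): δ = 93.38°  ·
  (1,2): δ = 142.83°  ·
  (1,3): δ = 121.33°  ·
  (1,4): δ = 23.30°  ✓
  (2,3): δ = 158.51°  ·
  (2,4): δ = 13.87°  ✓
  (3,4): δ = 35.36°  ✓
antipodal pairs: 3

count = 3; pairs: (1,4), (2,4), (3,4)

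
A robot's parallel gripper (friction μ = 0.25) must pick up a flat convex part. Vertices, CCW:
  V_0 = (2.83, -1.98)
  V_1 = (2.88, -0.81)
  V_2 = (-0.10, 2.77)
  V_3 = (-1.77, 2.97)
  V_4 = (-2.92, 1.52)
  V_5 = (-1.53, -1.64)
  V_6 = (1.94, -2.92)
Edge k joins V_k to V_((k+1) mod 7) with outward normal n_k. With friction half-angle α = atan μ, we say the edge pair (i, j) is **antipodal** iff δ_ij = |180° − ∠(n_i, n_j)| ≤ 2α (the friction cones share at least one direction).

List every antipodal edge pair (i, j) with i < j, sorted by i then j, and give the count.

α = atan 0.25 = 14.04°;  2α = 28.07°
n_0 = (+0.9991, -0.0427)
n_1 = (+0.7686, +0.6398)
n_2 = (+0.1189, +0.9929)
n_3 = (-0.7835, +0.6214)
n_4 = (-0.9154, -0.4026)
n_5 = (-0.3461, -0.9382)
n_6 = (+0.7262, -0.6875)
  (0,1): δ = 137.78°  ·
  (0,2): δ = 94.38°  ·
  (0,3): δ = 35.97°  ·
  (0,4): δ = 26.19°  ✓
  (0,5): δ = 72.20°  ·
  (0,6): δ = 139.01°  ·
  (1,2): δ = 136.60°  ·
  (1,3): δ = 78.19°  ·
  (1,4): δ = 16.03°  ✓
  (1,5): δ = 29.98°  ·
  (1,6): δ = 96.79°  ·
  (2,3): δ = 121.59°  ·
  (2,4): δ = 59.43°  ·
  (2,5): δ = 13.42°  ✓
  (2,6): δ = 53.39°  ·
  (3,4): δ = 117.84°  ·
  (3,5): δ = 71.83°  ·
  (3,6): δ = 5.02°  ✓
  (4,5): δ = 133.99°  ·
  (4,6): δ = 67.18°  ·
  (5,6): δ = 113.19°  ·
antipodal pairs: 4

count = 4; pairs: (0,4), (1,4), (2,5), (3,6)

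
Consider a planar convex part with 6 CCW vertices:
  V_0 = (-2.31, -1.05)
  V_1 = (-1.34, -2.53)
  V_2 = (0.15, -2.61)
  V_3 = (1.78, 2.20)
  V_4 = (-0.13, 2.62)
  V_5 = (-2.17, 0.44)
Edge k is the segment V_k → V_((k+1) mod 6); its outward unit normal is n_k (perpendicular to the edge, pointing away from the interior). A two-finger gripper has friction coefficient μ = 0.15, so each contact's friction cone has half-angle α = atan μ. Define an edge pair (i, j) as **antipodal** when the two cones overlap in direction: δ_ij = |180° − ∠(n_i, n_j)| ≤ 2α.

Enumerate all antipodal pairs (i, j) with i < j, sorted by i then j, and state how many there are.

count = 2; pairs: (1,3), (2,5)

α = atan 0.15 = 8.53°;  2α = 17.06°
n_0 = (-0.8364, -0.5482)
n_1 = (-0.0536, -0.9986)
n_2 = (+0.9471, -0.3209)
n_3 = (+0.2148, +0.9767)
n_4 = (-0.7302, +0.6833)
n_5 = (-0.9956, +0.0935)
  (0,1): δ = 126.31°  ·
  (0,2): δ = 51.96°  ·
  (0,3): δ = 44.36°  ·
  (0,4): δ = 103.66°  ·
  (0,5): δ = 141.39°  ·
  (1,2): δ = 105.65°  ·
  (1,3): δ = 9.33°  ✓
  (1,4): δ = 49.97°  ·
  (1,5): δ = 87.71°  ·
  (2,3): δ = 83.68°  ·
  (2,4): δ = 24.38°  ·
  (2,5): δ = 13.35°  ✓
  (3,4): δ = 120.70°  ·
  (3,5): δ = 82.97°  ·
  (4,5): δ = 142.27°  ·
antipodal pairs: 2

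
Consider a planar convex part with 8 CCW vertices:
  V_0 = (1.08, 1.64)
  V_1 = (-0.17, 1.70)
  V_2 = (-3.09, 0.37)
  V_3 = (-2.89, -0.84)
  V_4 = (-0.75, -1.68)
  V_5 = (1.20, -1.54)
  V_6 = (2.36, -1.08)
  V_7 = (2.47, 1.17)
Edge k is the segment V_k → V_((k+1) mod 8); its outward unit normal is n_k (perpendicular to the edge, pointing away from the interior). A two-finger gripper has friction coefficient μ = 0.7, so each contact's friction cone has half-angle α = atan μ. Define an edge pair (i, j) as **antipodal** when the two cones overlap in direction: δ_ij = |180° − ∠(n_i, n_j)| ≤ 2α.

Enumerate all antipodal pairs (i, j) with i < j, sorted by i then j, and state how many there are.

α = atan 0.7 = 34.99°;  2α = 69.98°
n_0 = (+0.0479, +0.9988)
n_1 = (-0.4145, +0.9100)
n_2 = (-0.9866, -0.1631)
n_3 = (-0.3654, -0.9309)
n_4 = (+0.0716, -0.9974)
n_5 = (+0.3686, -0.9296)
n_6 = (+0.9988, -0.0488)
n_7 = (+0.3203, +0.9473)
  (0,1): δ = 152.76°  ·
  (0,2): δ = 77.87°  ·
  (0,3): δ = 18.68°  ✓
  (0,4): δ = 6.85°  ✓
  (0,5): δ = 24.38°  ✓
  (0,6): δ = 89.95°  ·
  (0,7): δ = 164.07°  ·
  (1,2): δ = 105.10°  ·
  (1,3): δ = 45.92°  ✓
  (1,4): δ = 20.38°  ✓
  (1,5): δ = 2.86°  ✓
  (1,6): δ = 62.71°  ✓
  (1,7): δ = 136.83°  ·
  (2,3): δ = 120.82°  ·
  (2,4): δ = 95.28°  ·
  (2,5): δ = 77.75°  ·
  (2,6): δ = 12.18°  ✓
  (2,7): δ = 61.93°  ✓
  (3,4): δ = 154.46°  ·
  (3,5): δ = 136.94°  ·
  (3,6): δ = 71.37°  ·
  (3,7): δ = 2.75°  ✓
  (4,5): δ = 162.48°  ·
  (4,6): δ = 96.91°  ·
  (4,7): δ = 22.79°  ✓
  (5,6): δ = 114.43°  ·
  (5,7): δ = 40.31°  ✓
  (6,7): δ = 105.88°  ·
antipodal pairs: 12

count = 12; pairs: (0,3), (0,4), (0,5), (1,3), (1,4), (1,5), (1,6), (2,6), (2,7), (3,7), (4,7), (5,7)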